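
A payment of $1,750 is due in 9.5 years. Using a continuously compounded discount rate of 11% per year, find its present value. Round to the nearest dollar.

$615

P = A·e^(−rt) = 1,750·e^(−1.045).
e^(−1.045) ≈ 0.3516918194, so P ≈ 615.4607.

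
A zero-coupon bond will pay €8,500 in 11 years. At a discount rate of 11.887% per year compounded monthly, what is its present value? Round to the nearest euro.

€2,314

Periodic rate = 11.887%/12 = 0.00990583; 132 periods.
P = 8,500/(1 + 0.11887/12)^132 ≈ 8,500/3.673467975 ≈ 2,313.8898.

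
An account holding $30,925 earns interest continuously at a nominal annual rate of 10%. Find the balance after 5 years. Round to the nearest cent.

$50,986.71

A = P·e^(rt) = 30,925·e^(0.1·5) = 30,925·e^0.5.
e^0.5 ≈ 1.6487212707, so A ≈ 50,986.7053.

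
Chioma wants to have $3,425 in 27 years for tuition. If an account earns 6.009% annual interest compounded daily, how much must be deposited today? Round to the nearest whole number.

Periodic rate = 6.009%/365 = 0.00016463; 9855 periods.
P = 3,425/(1 + 0.06009/365)^9855 ≈ 3,425/5.064707892 ≈ 676.2483.

$676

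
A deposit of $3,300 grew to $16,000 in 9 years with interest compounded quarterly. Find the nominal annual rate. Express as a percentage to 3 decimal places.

17.931%

The 36-period growth factor is 16,000/3,300 = 4.84848.
r/4 = 4.84848^(1/36) − 1 ≈ 0.0448275, so r ≈ 4·0.0448275 = 17.93102%.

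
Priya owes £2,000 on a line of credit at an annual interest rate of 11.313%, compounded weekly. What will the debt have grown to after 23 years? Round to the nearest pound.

Periodic rate = 11.313%/52 = 0.00217558; periods = 52·23 = 1196.
A = 2,000·(1 + 0.11313/52)^1196 ≈ 2,000·13.4524828 ≈ 26,904.9656.

£26,905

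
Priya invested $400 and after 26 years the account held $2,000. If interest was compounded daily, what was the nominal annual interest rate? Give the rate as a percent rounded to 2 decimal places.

6.19%

The 9490-period growth factor is 2,000/400 = 5.
r/365 = 5^(1/9490) − 1 ≈ 0.000169607, so r ≈ 365·0.000169607 = 6.19067%.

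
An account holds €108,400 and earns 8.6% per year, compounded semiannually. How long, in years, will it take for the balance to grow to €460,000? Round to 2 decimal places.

(1 + 0.043)^(2t) = 460,000/108,400 = 4.2435.
2t·ln(1 + 0.043) = ln(4.2435); 2t = 1.4454/0.0421012 ≈ 34.3315.
t ≈ 17.1658 years.

17.17 years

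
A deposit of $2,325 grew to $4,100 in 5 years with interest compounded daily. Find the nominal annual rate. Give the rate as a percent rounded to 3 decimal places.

(1 + r/365)^1825 = 4,100/2,325 = 1.76344.
1 + r/365 = 1.76344^(1/1825) ≈ 1.000311, so r/365 ≈ 0.00031088.
r ≈ 365·0.00031088 = 11.34710%.

11.347%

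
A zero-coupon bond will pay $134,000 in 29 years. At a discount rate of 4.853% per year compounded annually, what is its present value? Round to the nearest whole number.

$33,905

Annual rate = 4.853% = 0.04853; 29 periods.
P = 134,000/(1 + 0.04853)^29 ≈ 134,000/3.95225504847 ≈ 33,904.6945.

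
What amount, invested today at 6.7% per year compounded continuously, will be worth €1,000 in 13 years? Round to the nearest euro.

P = A·e^(−rt) = 1,000·e^(−0.871).
e^(−0.871) ≈ 0.418532807, so P ≈ 418.5328.

€419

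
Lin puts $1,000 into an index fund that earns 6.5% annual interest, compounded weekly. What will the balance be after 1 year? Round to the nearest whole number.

Periodic rate = 6.5%/52 = 0.00125; periods = 52·1 = 52.
A = 1,000·(1 + 0.00125)^52 ≈ 1,000·1.067115708 ≈ 1,067.1157.

$1,067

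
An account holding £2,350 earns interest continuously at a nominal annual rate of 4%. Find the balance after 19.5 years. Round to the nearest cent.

A = P·e^(rt) = 2,350·e^(0.04·19.5) = 2,350·e^0.78.
e^0.78 ≈ 2.181472265, so A ≈ 5,126.4598.

£5,126.46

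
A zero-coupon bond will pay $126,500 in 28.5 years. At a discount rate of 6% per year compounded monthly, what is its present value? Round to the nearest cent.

Growth factor = (1 + 0.005)^342 ≈ 5.50545377714.
P = 126,500/5.50545377714 ≈ 22,977.2159.

$22,977.22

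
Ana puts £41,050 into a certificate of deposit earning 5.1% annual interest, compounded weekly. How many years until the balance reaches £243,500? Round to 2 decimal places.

34.93 years

We need (1 + 0.000980769)^(52t) = 5.9318, so 52t = ln 5.9318 / ln 1.000981 ≈ 1816.1245.
t ≈ 1816.1245/52 = 34.9255 years.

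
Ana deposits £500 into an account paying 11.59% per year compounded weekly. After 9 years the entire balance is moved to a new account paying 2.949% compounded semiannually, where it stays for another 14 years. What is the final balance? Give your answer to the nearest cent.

Phase 1: 500·(1 + 0.1159/52)^468 ≈ 1,417.3545.
Phase 2: 1,417.3545·(1 + 0.014745)^28 ≈ 2,135.3656.

£2,135.37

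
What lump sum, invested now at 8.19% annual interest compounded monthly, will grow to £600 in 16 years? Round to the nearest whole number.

Growth factor = (1 + 0.006825)^192 ≈ 3.69118854.
P = 600/3.69118854 ≈ 162.5493.

£163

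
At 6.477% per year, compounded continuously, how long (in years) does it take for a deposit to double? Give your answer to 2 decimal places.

10.70 years

e^(0.06477t) = 2, so 0.06477t = ln 2 ≈ 0.69315.
t ≈ 0.69315/0.06477 ≈ 10.7017.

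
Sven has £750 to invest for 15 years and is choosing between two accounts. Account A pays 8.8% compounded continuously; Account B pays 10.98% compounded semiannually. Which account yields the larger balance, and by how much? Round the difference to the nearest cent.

Account A growth factor: e^(0.088·15) = e^1.32 ≈ 3.743421377; balance ≈ 2,807.5660.
Account B growth factor: (1 + 0.0549)^30 ≈ 4.969798376; balance ≈ 3,727.3488.
Account B is larger by 919.7827.

Account B, by £919.78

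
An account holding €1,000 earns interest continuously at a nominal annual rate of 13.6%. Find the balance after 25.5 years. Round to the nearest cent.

€32,072.53

A = P·e^(rt) = 1,000·e^(0.136·25.5) = 1,000·e^3.468.
e^3.468 ≈ 32.072533191, so A ≈ 32,072.5332.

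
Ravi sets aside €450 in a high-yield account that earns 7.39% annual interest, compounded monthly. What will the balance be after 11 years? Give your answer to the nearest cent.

€1,011.97

Growth factor = (1 + 0.0739/12)^132 ≈ 2.248823464.
A ≈ 450 × 2.248823464 ≈ 1,011.9706.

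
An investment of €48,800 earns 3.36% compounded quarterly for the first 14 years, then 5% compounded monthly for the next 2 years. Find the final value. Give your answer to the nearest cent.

€86,138.62

Phase 1: 48,800·(1 + 0.0084)^56 ≈ 77,957.6420.
Phase 2: 77,957.6420·(1 + 0.05/12)^24 ≈ 86,138.6210.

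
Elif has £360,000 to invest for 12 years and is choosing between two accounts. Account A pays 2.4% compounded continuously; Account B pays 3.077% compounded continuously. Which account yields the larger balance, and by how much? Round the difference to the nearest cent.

Account B, by £40,635.88

A: e^(0.024·12) = e^0.288 ≈ 1.33375730412, so 360,000 × 1.33375730412 ≈ 480,152.6295.
B: e^(0.03077·12) = e^0.36924 ≈ 1.44663475436, so 360,000 × 1.44663475436 ≈ 520,788.5116.
Difference ≈ 40,635.8821 in favor of B.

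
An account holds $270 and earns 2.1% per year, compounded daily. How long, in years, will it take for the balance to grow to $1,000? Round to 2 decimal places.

We need (1 + 0.0000575342)^(365t) = 3.7037, so 365t = ln 3.7037 / ln 1.000058 ≈ 22758.1147.
t ≈ 22758.1147/365 = 62.3510 years.

62.35 years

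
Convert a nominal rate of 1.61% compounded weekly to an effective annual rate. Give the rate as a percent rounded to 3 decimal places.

EAR = (1 + 1.61%/52)^52 − 1 = (1 + 0.000309615)^52 − 1.
(1 + 0.000309615)^52 ≈ 1.016228, so EAR ≈ 1.62278%.

1.623%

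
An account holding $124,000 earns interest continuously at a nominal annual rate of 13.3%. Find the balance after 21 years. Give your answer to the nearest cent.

$2,024,912.09

A = P·e^(rt) = 124,000·e^(0.133·21) = 124,000·e^2.793.
e^2.793 ≈ 16.3299361991, so A ≈ 2,024,912.0887.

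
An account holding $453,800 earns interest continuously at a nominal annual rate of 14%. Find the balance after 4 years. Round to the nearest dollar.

$794,455

A = P·e^(rt) = 453,800·e^(0.14·4) = 453,800·e^0.56.
e^0.56 ≈ 1.7506725003, so A ≈ 794,455.1806.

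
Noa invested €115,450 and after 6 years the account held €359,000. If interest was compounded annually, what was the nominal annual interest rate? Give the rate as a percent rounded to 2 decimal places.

(1 + r)^6 = 359,000/115,450 = 3.10957.
1 + r = 3.10957^(1/6) ≈ 1.208139, so r ≈ 0.208139.
r ≈ 20.81386%.

20.81%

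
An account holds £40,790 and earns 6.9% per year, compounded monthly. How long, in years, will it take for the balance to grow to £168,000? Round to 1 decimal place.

We need (1 + 0.00575)^(12t) = 4.1187, so 12t = ln 4.1187 / ln 1.00575 ≈ 246.8857.
t ≈ 246.8857/12 = 20.5738 years.

20.6 years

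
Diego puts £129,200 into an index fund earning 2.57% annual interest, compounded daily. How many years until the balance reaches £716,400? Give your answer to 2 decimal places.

66.65 years

(1 + 0.000070411)^(365t) = 716,400/129,200 = 5.5449.
365t·ln(1 + 0.000070411) = ln(5.5449); 365t = 1.7129/7.04085e-05 ≈ 24327.7099.
t ≈ 66.6513 years.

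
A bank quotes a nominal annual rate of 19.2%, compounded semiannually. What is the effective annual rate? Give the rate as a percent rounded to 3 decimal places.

20.122%

One year is 2 periods at 0.096 each: (1 + 0.096)^2 ≈ 1.201216.
EAR = 1.201216 − 1 ≈ 20.12160%.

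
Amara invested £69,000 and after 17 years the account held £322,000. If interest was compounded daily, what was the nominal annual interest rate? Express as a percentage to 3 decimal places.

The 6205-period growth factor is 322,000/69,000 = 4.66667.
r/365 = 4.66667^(1/6205) − 1 ≈ 0.000248289, so r ≈ 365·0.000248289 = 9.06257%.

9.063%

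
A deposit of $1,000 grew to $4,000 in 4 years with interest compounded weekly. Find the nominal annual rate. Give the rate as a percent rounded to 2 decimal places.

34.77%

The 208-period growth factor is 4,000/1,000 = 4.
r/52 = 4^(1/208) − 1 ≈ 0.00668714, so r ≈ 52·0.00668714 = 34.77311%.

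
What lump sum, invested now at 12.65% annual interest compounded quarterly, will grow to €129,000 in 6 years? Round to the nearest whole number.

Periodic rate = 12.65%/4 = 0.031625; 24 periods.
P = 129,000/(1 + 0.031625)^24 ≈ 129,000/2.11117675187 ≈ 61,103.3633.

€61,103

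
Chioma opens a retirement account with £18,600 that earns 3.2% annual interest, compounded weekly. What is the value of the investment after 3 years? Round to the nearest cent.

Periodic rate = 3.2%/52 = 0.000615385; periods = 52·3 = 156.
A = 18,600·(1 + 0.032/52)^156 ≈ 18,600·1.1007265631 ≈ 20,473.5141.

£20,473.51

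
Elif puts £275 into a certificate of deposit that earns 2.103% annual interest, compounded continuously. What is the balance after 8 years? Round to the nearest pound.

£325

A = P·e^(rt) = 275·e^(0.02103·8) = 275·e^0.16824.
e^0.16824 ≈ 1.18322055, so A ≈ 325.3857.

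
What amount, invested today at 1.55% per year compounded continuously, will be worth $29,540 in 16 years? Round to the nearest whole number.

P = A·e^(−rt) = 29,540·e^(−0.248).
e^(−0.248) ≈ 0.78035994328, so P ≈ 23,051.8327.

$23,052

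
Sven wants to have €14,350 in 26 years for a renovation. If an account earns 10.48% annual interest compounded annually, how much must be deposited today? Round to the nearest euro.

€1,075

Annual rate = 10.48% = 0.1048; 26 periods.
P = 14,350/(1 + 0.1048)^26 ≈ 14,350/13.346743212 ≈ 1,075.1687.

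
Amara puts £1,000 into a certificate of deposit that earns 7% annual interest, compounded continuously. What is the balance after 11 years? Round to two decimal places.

A = P·e^(rt) = 1,000·e^(0.07·11) = 1,000·e^0.77.
e^0.77 ≈ 2.159766254, so A ≈ 2,159.7663.

£2,159.77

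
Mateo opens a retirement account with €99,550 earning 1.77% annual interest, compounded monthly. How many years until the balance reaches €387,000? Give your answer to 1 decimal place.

We need (1 + 0.001475)^(12t) = 3.8875, so 12t = ln 3.8875 / ln 1.001475 ≈ 921.1971.
t ≈ 921.1971/12 = 76.7664 years.

76.8 years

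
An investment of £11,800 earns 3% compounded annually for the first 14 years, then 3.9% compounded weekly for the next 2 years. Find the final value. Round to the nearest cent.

Phase 1: 11,800·(1 + 0.03)^14 ≈ 17,848.5588.
Phase 2: 17,848.5588·(1 + 0.00075)^104 ≈ 19,295.9172.

£19,295.92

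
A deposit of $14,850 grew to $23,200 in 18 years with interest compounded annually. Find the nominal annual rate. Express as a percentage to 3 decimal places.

(1 + r)^18 = 23,200/14,850 = 1.56229.
1 + r = 1.56229^(1/18) ≈ 1.025096, so r ≈ 0.025096.
r ≈ 2.50960%.

2.510%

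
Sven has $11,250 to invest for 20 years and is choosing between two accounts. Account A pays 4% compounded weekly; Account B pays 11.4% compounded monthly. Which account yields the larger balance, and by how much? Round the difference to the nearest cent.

A: (1 + 0.04/52)^1040 ≈ 2.2248566029, so 11,250 × 2.2248566029 ≈ 25,029.6368.
B: (1 + 0.0095)^240 ≈ 9.67202893546, so 11,250 × 9.67202893546 ≈ 108,810.3255.
Difference ≈ 83,780.6887 in favor of B.

Account B, by $83,780.69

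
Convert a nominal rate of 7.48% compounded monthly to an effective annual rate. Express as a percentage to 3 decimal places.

EAR = (1 + 7.48%/12)^12 − 1 = (1 + 0.00623333)^12 − 1.
(1 + 0.00623333)^12 ≈ 1.077418, so EAR ≈ 7.74184%.

7.742%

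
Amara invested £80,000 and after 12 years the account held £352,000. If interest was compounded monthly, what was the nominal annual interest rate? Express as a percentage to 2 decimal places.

12.41%

The 144-period growth factor is 352,000/80,000 = 4.4.
r/12 = 4.4^(1/144) − 1 ≈ 0.010342, so r ≈ 12·0.010342 = 12.41044%.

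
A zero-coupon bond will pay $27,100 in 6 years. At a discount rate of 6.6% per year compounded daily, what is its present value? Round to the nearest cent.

Growth factor = (1 + 0.066/365)^2190 ≈ 1.4858161267.
P = 27,100/1.4858161267 ≈ 18,239.1344.

$18,239.13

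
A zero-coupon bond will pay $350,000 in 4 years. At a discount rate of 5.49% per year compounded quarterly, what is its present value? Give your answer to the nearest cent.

$281,413.89

Growth factor = (1 + 0.013725)^16 ≈ 1.24371969541.
P = 350,000/1.24371969541 ≈ 281,413.8920.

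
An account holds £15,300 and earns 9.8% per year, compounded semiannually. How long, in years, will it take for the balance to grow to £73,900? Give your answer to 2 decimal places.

16.46 years

We need (1 + 0.049)^(2t) = 4.8301, so 2t = ln 4.8301 / ln 1.049 ≈ 32.9212.
t ≈ 32.9212/2 = 16.4606 years.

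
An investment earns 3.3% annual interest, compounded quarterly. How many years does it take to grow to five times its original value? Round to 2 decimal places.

48.97 years

(1 + 0.00825)^(4t) = 5.
4t = ln 5 / ln(1 + 0.00825) ≈ 1.6094/0.00821615 ≈ 195.8870.
t ≈ 48.9718.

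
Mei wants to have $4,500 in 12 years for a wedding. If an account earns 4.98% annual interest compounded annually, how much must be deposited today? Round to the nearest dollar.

Annual rate = 4.98% = 0.0498; 12 periods.
P = 4,500/(1 + 0.0498)^12 ≈ 4,500/1.791755809 ≈ 2,511.5029.

$2,512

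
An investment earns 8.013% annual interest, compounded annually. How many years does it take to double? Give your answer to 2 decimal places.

(1 + 0.08013)^t = 2.
t = ln 2 / ln(1 + 0.08013) ≈ 0.69315/0.0770814 ≈ 8.9924.

8.99 years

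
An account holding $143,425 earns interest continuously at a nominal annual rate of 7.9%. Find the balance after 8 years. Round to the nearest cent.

A = P·e^(rt) = 143,425·e^(0.079·8) = 143,425·e^0.632.
e^0.632 ≈ 1.88136955815, so A ≈ 269,835.4289.

$269,835.43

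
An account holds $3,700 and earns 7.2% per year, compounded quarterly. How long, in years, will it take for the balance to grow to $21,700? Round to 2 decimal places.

(1 + 0.018)^(4t) = 21,700/3,700 = 5.8649.
4t·ln(1 + 0.018) = ln(5.8649); 4t = 1.769/0.0178399 ≈ 99.1585.
t ≈ 24.7896 years.

24.79 years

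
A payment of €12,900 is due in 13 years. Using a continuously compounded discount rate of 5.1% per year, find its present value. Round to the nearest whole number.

€6,647

P = A·e^(−rt) = 12,900·e^(−0.663).
e^(−0.663) ≈ 0.515303104, so P ≈ 6,647.4100.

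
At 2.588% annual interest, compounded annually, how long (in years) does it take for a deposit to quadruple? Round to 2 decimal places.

54.26 years

(1 + 0.02588)^t = 4.
t = ln 4 / ln(1 + 0.02588) ≈ 1.3863/0.0255508 ≈ 54.2564.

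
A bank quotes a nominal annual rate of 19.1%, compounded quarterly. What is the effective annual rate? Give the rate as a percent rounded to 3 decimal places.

One year is 4 periods at 0.04775 each: (1 + 0.04775)^4 ≈ 1.205121.
EAR = 1.205121 − 1 ≈ 20.51211%.

20.512%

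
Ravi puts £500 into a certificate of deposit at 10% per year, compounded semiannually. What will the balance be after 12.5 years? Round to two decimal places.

£1,693.18

Periodic rate = 10%/2 = 0.05; periods = 2·12.5 = 25.
A = 500·(1 + 0.05)^25 ≈ 500·3.386354941 ≈ 1,693.1775.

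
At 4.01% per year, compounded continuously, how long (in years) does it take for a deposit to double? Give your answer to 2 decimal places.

e^(0.0401t) = 2, so 0.0401t = ln 2 ≈ 0.69315.
t ≈ 0.69315/0.0401 ≈ 17.2855.

17.29 years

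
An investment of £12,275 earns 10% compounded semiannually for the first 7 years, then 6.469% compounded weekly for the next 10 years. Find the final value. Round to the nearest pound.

Phase 1: 12,275·(1 + 0.05)^14 ≈ 24,303.6604.
Phase 2: 24,303.6604·(1 + 0.06469/52)^520 ≈ 46,391.9021.

£46,392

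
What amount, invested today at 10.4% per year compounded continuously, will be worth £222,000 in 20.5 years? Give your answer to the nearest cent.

P = A·e^(−rt) = 222,000·e^(−2.132).
e^(−2.132) ≈ 0.118599856781, so P ≈ 26,329.1682.

£26,329.17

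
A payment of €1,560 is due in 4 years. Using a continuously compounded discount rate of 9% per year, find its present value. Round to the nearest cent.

P = A·e^(−rt) = 1,560·e^(−0.36).
e^(−0.36) ≈ 0.6976763261, so P ≈ 1,088.3751.

€1,088.38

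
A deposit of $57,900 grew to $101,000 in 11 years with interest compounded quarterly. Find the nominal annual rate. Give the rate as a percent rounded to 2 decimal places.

(1 + r/4)^44 = 101,000/57,900 = 1.74439.
1 + r/4 = 1.74439^(1/44) ≈ 1.012726, so r/4 ≈ 0.0127258.
r ≈ 4·0.0127258 = 5.09033%.

5.09%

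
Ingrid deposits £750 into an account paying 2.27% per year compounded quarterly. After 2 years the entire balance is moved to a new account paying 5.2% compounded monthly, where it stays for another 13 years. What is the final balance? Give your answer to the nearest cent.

£1,540.53

Phase 1: 750·(1 + 0.005675)^8 ≈ 784.7340.
Phase 2: 784.7340·(1 + 0.052/12)^156 ≈ 1,540.5340.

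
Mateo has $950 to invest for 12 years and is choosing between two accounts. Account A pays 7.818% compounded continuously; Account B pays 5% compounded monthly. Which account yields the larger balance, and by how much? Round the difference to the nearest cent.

Account A, by $698.66

A: e^(0.07818·12) = e^0.93816 ≈ 2.555275383, so 950 × 2.555275383 ≈ 2,427.5116.
B: (1 + 0.05/12)^144 ≈ 1.819848874, so 950 × 1.819848874 ≈ 1,728.8564.
Difference ≈ 698.6552 in favor of A.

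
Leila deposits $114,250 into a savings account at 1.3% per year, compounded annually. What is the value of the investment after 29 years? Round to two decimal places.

$166,161.39

Growth factor = (1 + 0.013)^29 ≈ 1.45436667759.
A ≈ 114,250 × 1.45436667759 ≈ 166,161.3929.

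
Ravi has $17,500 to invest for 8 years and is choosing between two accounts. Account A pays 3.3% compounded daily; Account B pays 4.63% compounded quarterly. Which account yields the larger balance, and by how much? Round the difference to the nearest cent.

Account B, by $2,504.66

Account A growth factor: (1 + 0.033/365)^2920 ≈ 1.3021126574; balance ≈ 22,786.9715.
Account B growth factor: (1 + 0.011575)^32 ≈ 1.4452361154; balance ≈ 25,291.6320.
Account B is larger by 2,504.6605.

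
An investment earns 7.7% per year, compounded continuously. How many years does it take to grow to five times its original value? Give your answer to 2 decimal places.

20.90 years

e^(0.077t) = 5, so 0.077t = ln 5 ≈ 1.6094.
t ≈ 1.6094/0.077 ≈ 20.9018.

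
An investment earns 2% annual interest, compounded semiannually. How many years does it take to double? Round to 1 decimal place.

34.8 years

(1 + 0.01)^(2t) = 2.
2t = ln 2 / ln(1 + 0.01) ≈ 0.69315/0.00995033 ≈ 69.6607.
t ≈ 34.8304.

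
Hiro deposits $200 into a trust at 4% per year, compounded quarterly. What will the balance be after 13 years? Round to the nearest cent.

Periodic rate = 4%/4 = 0.01; periods = 4·13 = 52.
A = 200·(1 + 0.01)^52 ≈ 200·1.67768892 ≈ 335.5378.

$335.54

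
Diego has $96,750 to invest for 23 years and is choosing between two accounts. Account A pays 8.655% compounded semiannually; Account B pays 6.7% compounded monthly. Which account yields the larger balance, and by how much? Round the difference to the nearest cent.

A: (1 + 0.043275)^46 ≈ 7.0201246464, so 96,750 × 7.0201246464 ≈ 679,197.0595.
B: (1 + 0.067/12)^276 ≈ 4.64928752652, so 96,750 × 4.64928752652 ≈ 449,818.5682.
Difference ≈ 229,378.4913 in favor of A.

Account A, by $229,378.49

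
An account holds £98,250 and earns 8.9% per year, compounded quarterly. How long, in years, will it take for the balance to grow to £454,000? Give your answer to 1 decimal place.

17.4 years

We need (1 + 0.02225)^(4t) = 4.6209, so 4t = ln 4.6209 / ln 1.02225 ≈ 69.5527.
t ≈ 69.5527/4 = 17.3882 years.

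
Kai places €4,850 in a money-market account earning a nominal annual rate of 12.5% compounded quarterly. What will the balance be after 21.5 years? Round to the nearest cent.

Growth factor = (1 + 0.03125)^86 ≈ 14.102648905.
A ≈ 4,850 × 14.102648905 ≈ 68,397.8472.

€68,397.85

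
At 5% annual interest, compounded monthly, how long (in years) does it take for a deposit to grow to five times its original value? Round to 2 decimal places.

(1 + 0.00416667)^(12t) = 5.
12t = ln 5 / ln(1 + 0.00416667) ≈ 1.6094/0.00415801 ≈ 387.0693.
t ≈ 32.2558.

32.26 years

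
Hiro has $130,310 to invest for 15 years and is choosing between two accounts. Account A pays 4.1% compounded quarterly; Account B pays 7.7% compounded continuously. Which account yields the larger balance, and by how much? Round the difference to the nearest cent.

A: (1 + 0.01025)^60 ≈ 1.84387530086, so 130,310 × 1.84387530086 ≈ 240,275.3905.
B: e^(0.077·15) = e^1.155 ≈ 3.17402341753, so 130,310 × 3.17402341753 ≈ 413,606.9915.
Difference ≈ 173,331.6011 in favor of B.

Account B, by $173,331.60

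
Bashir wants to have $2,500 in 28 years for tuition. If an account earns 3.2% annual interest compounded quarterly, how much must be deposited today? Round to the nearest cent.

$1,024.14

Periodic rate = 3.2%/4 = 0.008; 112 periods.
P = 2,500/(1 + 0.008)^112 ≈ 2,500/2.441066419 ≈ 1,024.1426.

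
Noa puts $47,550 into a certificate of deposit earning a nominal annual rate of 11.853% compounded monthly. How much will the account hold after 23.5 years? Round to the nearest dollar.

$760,191

Growth factor = (1 + 0.0098775)^282 ≈ 15.9871976638.
A ≈ 47,550 × 15.9871976638 ≈ 760,191.2489.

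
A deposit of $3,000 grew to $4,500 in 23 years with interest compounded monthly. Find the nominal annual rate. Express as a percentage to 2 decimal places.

1.76%

The 276-period growth factor is 4,500/3,000 = 1.5.
r/12 = 1.5^(1/276) − 1 ≈ 0.00147016, so r ≈ 12·0.00147016 = 1.76419%.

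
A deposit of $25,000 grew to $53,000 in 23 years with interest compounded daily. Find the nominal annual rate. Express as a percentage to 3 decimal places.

(1 + r/365)^8395 = 53,000/25,000 = 2.12.
1 + r/365 = 2.12^(1/8395) ≈ 1.00009, so r/365 ≈ 0.0000895116.
r ≈ 365·0.0000895116 = 3.26717%.

3.267%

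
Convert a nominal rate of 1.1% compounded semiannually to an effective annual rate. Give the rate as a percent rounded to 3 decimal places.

EAR = (1 + 1.1%/2)^2 − 1 = (1 + 0.0055)^2 − 1.
(1 + 0.0055)^2 ≈ 1.01103, so EAR ≈ 1.10303%.

1.103%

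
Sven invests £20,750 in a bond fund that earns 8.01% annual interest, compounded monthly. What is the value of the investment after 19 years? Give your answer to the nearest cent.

Periodic rate = 8.01%/12 = 0.006675; periods = 12·19 = 228.
A = 20,750·(1 + 0.006675)^228 ≈ 20,750·4.5578141214 ≈ 94,574.6430.

£94,574.64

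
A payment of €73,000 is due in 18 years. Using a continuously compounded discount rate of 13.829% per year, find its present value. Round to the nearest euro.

€6,057

P = A·e^(−rt) = 73,000·e^(−2.48922).
e^(−2.48922) ≈ 0.082974661577, so P ≈ 6,057.1503.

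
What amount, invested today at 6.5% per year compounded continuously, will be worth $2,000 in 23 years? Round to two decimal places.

P = A·e^(−rt) = 2,000·e^(−1.495).
e^(−1.495) ≈ 0.2242486047, so P ≈ 448.4972.

$448.50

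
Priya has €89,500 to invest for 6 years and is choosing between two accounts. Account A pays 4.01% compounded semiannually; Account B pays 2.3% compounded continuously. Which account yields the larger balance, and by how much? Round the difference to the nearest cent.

A: (1 + 0.02005)^12 ≈ 1.26898802031, so 89,500 × 1.26898802031 ≈ 113,574.4278.
B: e^(0.023·6) = e^0.138 ≈ 1.14797555027, so 89,500 × 1.14797555027 ≈ 102,743.8117.
Difference ≈ 10,830.6161 in favor of A.

Account A, by €10,830.62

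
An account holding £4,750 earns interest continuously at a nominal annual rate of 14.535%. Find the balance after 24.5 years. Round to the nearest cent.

£167,204.84

A = P·e^(rt) = 4,750·e^(0.14535·24.5) = 4,750·e^3.561075.
e^3.561075 ≈ 35.2010179071, so A ≈ 167,204.8351.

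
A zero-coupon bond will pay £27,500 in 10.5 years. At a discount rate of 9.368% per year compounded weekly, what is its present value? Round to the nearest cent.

Growth factor = (1 + 0.09368/52)^546 ≈ 2.6718070201.
P = 27,500/2.6718070201 ≈ 10,292.6595.

£10,292.66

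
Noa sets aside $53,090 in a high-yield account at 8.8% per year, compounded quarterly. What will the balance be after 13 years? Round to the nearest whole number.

$164,611

Growth factor = (1 + 0.022)^52 ≈ 3.10060598878.
A ≈ 53,090 × 3.10060598878 ≈ 164,611.1719.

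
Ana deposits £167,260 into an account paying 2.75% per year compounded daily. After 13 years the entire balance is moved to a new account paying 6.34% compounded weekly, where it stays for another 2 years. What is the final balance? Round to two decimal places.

£271,444.79

After 13 years at 2.75%: 167,260 × 1.42973131243 ≈ 239,136.8593.
Then 2 years at 6.34%: 239,136.8593 × 1.13510228242 ≈ 271,444.7948.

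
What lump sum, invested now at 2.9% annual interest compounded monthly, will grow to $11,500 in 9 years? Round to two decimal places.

Periodic rate = 2.9%/12 = 0.00241667; 108 periods.
P = 11,500/(1 + 0.029/12)^108 ≈ 11,500/1.2978189597 ≈ 8,861.0202.

$8,861.02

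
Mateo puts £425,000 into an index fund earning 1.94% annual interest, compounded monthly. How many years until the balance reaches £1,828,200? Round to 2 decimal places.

75.27 years

(1 + 0.00161667)^(12t) = 1,828,200/425,000 = 4.3016.
12t·ln(1 + 0.00161667) = ln(4.3016); 12t = 1.459/0.00161536 ≈ 903.2023.
t ≈ 75.2669 years.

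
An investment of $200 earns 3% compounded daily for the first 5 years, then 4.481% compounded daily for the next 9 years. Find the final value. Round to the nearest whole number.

$348

Phase 1: 200·(1 + 0.03/365)^1825 ≈ 232.3654.
Phase 2: 232.3654·(1 + 0.04481/365)^3285 ≈ 347.7822.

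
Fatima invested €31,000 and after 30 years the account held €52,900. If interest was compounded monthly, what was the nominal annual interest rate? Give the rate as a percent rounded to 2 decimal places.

1.78%

The 360-period growth factor is 52,900/31,000 = 1.70645.
r/12 = 1.70645^(1/360) − 1 ≈ 0.00148559, so r ≈ 12·0.00148559 = 1.78271%.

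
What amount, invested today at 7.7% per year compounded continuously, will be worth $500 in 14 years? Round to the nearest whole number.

P = A·e^(−rt) = 500·e^(−1.078).
e^(−1.078) ≈ 0.340275396, so P ≈ 170.1377.

$170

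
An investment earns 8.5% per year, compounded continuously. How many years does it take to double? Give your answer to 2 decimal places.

8.15 years

e^(0.085t) = 2, so 0.085t = ln 2 ≈ 0.69315.
t ≈ 0.69315/0.085 ≈ 8.1547.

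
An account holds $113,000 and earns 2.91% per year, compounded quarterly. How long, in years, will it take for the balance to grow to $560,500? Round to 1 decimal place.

55.2 years

We need (1 + 0.007275)^(4t) = 4.9602, so 4t = ln 4.9602 / ln 1.007275 ≈ 220.9292.
t ≈ 220.9292/4 = 55.2323 years.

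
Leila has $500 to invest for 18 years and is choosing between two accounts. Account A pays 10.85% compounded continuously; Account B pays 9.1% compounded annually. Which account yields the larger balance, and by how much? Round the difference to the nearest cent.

Account A, by $1,127.09

A: e^(0.1085·18) = e^1.953 ≈ 7.049805304, so 500 × 7.049805304 ≈ 3,524.9027.
B: (1 + 0.091)^18 ≈ 4.795628258, so 500 × 4.795628258 ≈ 2,397.8141.
Difference ≈ 1,127.0885 in favor of A.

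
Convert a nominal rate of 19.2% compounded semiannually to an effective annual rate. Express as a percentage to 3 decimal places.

One year is 2 periods at 0.096 each: (1 + 0.096)^2 ≈ 1.201216.
EAR = 1.201216 − 1 ≈ 20.12160%.

20.122%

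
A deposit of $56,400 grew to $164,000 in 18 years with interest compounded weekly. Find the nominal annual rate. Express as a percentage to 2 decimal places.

The 936-period growth factor is 164,000/56,400 = 2.9078.
r/52 = 2.9078^(1/936) − 1 ≈ 0.00114103, so r ≈ 52·0.00114103 = 5.93337%.

5.93%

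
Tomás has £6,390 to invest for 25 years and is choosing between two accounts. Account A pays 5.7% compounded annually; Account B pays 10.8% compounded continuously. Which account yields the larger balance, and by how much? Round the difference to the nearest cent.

Account B, by £69,532.39

A: (1 + 0.057)^25 ≈ 3.9982936084, so 6,390 × 3.9982936084 ≈ 25,549.0962.
B: e^(0.108·25) = e^2.7 ≈ 14.879731725, so 6,390 × 14.879731725 ≈ 95,081.4857.
Difference ≈ 69,532.3896 in favor of B.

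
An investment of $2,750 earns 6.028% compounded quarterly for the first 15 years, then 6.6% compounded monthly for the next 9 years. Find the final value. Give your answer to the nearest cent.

$12,199.90

After 15 years at 6.028%: 2,750 × 2.4533502464 ≈ 6,746.7132.
Then 9 years at 6.6%: 6,746.7132 × 1.8082733956 ≈ 12,199.9019.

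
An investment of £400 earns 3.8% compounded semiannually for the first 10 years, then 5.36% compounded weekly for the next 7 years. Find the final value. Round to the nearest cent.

£848.02

After 10 years at 3.8%: 400 × 1.45708095 ≈ 582.8324.
Then 7 years at 5.36%: 582.8324 × 1.45500125 ≈ 848.0218.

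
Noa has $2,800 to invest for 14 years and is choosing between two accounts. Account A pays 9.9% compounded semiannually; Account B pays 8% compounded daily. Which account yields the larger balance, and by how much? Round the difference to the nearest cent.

A: (1 + 0.0495)^28 ≈ 3.8681953784, so 2,800 × 3.8681953784 ≈ 10,830.9471.
B: (1 + 0.08/365)^5110 ≈ 3.064478102, so 2,800 × 3.064478102 ≈ 8,580.5387.
Difference ≈ 2,250.4084 in favor of A.

Account A, by $2,250.41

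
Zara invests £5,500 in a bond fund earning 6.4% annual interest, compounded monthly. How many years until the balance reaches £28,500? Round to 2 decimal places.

25.77 years

We need (1 + 0.00533333)^(12t) = 5.1818, so 12t = ln 5.1818 / ln 1.005333 ≈ 309.2886.
t ≈ 309.2886/12 = 25.7740 years.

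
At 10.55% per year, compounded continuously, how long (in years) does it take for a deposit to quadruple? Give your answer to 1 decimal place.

e^(0.1055t) = 4, so 0.1055t = ln 4 ≈ 1.3863.
t ≈ 1.3863/0.1055 ≈ 13.1402.

13.1 years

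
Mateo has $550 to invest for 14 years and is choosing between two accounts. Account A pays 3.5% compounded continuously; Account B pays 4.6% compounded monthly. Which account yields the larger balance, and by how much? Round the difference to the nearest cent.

A: e^(0.035·14) = e^0.49 ≈ 1.63231622, so 550 × 1.63231622 ≈ 897.7739.
B: (1 + 0.046/12)^168 ≈ 1.901739155, so 550 × 1.901739155 ≈ 1,045.9565.
Difference ≈ 148.1826 in favor of B.

Account B, by $148.18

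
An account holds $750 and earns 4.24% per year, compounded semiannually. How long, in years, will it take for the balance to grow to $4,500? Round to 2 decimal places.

(1 + 0.0212)^(2t) = 4,500/750 = 6.
2t·ln(1 + 0.0212) = ln(6); 2t = 1.7918/0.0209784 ≈ 85.4097.
t ≈ 42.7049 years.

42.70 years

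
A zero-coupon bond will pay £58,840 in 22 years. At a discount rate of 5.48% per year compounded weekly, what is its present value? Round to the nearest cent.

Periodic rate = 5.48%/52 = 0.00105385; 1144 periods.
P = 58,840/(1 + 0.0548/52)^1144 ≈ 58,840/3.3366429191 ≈ 17,634.4911.

£17,634.49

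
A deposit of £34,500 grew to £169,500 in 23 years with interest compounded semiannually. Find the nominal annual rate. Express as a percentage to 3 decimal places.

(1 + r/2)^46 = 169,500/34,500 = 4.91304.
1 + r/2 = 4.91304^(1/46) ≈ 1.035212, so r/2 ≈ 0.0352122.
r ≈ 2·0.0352122 = 7.04243%.

7.042%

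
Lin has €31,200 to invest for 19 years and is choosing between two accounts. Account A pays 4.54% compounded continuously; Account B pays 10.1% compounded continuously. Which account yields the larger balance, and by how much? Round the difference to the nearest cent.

Account B, by €138,678.63

A: e^(0.0454·19) = e^0.8626 ≈ 2.3693129059, so 31,200 × 2.3693129059 ≈ 73,922.5627.
B: e^(0.101·19) = e^1.919 ≈ 6.81414092016, so 31,200 × 6.81414092016 ≈ 212,601.1967.
Difference ≈ 138,678.6340 in favor of B.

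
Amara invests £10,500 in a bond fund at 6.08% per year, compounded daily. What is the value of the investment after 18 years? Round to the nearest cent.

£31,364.73

Periodic rate = 6.08%/365 = 0.000166575; periods = 365·18 = 6570.
A = 10,500·(1 + 0.0608/365)^6570 ≈ 10,500·2.9871174537 ≈ 31,364.7333.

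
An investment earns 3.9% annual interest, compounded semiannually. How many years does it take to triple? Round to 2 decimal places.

(1 + 0.0195)^(2t) = 3.
2t = ln 3 / ln(1 + 0.0195) ≈ 1.0986/0.0193123 ≈ 56.8866.
t ≈ 28.4433.

28.44 years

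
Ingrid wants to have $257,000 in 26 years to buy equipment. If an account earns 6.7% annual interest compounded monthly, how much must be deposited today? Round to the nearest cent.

Periodic rate = 6.7%/12 = 0.00558333; 312 periods.
P = 257,000/(1 + 0.067/12)^312 ≈ 257,000/5.68115719036 ≈ 45,237.2627.

$45,237.26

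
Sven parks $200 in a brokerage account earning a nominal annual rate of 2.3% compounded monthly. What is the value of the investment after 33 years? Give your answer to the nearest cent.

$426.92

Growth factor = (1 + 0.023/12)^396 ≈ 2.13458778.
A ≈ 200 × 2.13458778 ≈ 426.9176.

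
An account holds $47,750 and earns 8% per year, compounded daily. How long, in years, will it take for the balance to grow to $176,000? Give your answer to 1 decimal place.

16.3 years

(1 + 0.000219178)^(365t) = 176,000/47,750 = 3.6859.
365t·ln(1 + 0.000219178) = ln(3.6859); 365t = 1.3045/0.000219154 ≈ 5952.4560.
t ≈ 16.3081 years.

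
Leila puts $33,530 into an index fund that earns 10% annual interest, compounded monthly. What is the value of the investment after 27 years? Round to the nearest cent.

Periodic rate = 10%/12 = 0.00833333; periods = 12·27 = 324.
A = 33,530·(1 + 0.1/12)^324 ≈ 33,530·14.7141867285 ≈ 493,366.6810.

$493,366.68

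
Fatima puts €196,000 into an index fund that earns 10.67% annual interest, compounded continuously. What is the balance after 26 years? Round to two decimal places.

€3,141,057.04

A = P·e^(rt) = 196,000·e^(0.1067·26) = 196,000·e^2.7742.
e^2.7742 ≈ 16.02580122505, so A ≈ 3,141,057.0401.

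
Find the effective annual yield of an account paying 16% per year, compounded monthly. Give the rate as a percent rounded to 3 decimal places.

17.227%

EAR = (1 + 16%/12)^12 − 1 = (1 + 0.0133333)^12 − 1.
(1 + 0.0133333)^12 ≈ 1.172271, so EAR ≈ 17.22708%.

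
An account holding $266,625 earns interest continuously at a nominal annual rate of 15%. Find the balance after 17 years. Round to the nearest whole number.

A = P·e^(rt) = 266,625·e^(0.15·17) = 266,625·e^2.55.
e^2.55 ≈ 12.80710378266, so A ≈ 3,414,694.0461.

$3,414,694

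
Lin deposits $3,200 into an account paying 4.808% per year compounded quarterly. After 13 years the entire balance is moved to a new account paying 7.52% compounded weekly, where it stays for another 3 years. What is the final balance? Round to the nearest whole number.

$7,463

Phase 1: 3,200·(1 + 0.01202)^52 ≈ 5,956.3874.
Phase 2: 5,956.3874·(1 + 0.0752/52)^156 ≈ 7,462.5799.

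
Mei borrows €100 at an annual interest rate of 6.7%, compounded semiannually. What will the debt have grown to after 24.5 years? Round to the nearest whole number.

Growth factor = (1 + 0.0335)^49 ≈ 5.02589681.
A ≈ 100 × 5.02589681 ≈ 502.5897.

€503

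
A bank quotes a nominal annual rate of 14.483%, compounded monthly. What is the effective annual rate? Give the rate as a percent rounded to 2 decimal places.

One year is 12 periods at 0.0120692 each: (1 + 0.0120692)^12 ≈ 1.154841.
EAR = 1.154841 − 1 ≈ 15.48414%.

15.48%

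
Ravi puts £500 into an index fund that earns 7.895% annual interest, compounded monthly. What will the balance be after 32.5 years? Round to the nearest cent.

£6,451.57

Growth factor = (1 + 0.07895/12)^390 ≈ 12.90314629.
A ≈ 500 × 12.90314629 ≈ 6,451.5731.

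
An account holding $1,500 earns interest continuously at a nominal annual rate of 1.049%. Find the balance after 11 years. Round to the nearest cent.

$1,683.47

A = P·e^(rt) = 1,500·e^(0.01049·11) = 1,500·e^0.11539.
e^0.11539 ≈ 1.122311054, so A ≈ 1,683.4666.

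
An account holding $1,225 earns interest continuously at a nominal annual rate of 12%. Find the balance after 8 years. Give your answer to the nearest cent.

A = P·e^(rt) = 1,225·e^(0.12·8) = 1,225·e^0.96.
e^0.96 ≈ 2.611696473, so A ≈ 3,199.3282.

$3,199.33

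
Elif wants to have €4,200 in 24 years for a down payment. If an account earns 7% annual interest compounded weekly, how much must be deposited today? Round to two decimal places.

€783.66

Growth factor = (1 + 0.07/52)^1248 ≈ 5.359497628.
P = 4,200/5.359497628 ≈ 783.6555.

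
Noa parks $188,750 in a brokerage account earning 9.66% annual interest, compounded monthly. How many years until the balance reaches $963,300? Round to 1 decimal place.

16.9 years

(1 + 0.00805)^(12t) = 963,300/188,750 = 5.1036.
12t·ln(1 + 0.00805) = ln(5.1036); 12t = 1.6299/0.00801777 ≈ 203.2911.
t ≈ 16.9409 years.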